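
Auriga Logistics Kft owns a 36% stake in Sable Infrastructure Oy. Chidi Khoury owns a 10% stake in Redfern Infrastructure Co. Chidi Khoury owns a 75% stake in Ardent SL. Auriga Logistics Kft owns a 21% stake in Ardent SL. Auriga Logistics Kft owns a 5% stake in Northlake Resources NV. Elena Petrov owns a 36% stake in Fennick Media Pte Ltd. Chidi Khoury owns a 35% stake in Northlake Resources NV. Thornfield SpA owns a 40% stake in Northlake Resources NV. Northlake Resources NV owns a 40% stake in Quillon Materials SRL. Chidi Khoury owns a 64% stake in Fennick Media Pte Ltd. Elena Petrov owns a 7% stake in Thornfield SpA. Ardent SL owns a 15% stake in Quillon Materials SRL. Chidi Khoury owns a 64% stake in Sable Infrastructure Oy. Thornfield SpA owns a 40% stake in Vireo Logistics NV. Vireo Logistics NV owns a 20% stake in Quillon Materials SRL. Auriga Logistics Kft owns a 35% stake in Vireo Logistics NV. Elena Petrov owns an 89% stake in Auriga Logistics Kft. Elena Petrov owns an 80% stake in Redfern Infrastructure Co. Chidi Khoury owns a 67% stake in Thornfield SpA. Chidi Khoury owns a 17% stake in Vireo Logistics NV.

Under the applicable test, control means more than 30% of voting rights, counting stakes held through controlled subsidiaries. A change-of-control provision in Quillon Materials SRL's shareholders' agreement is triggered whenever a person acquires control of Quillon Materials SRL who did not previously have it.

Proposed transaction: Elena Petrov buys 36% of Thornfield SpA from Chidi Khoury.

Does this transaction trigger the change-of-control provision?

The purchase adds only to Elena's holdings (Chidi's stake shrinks), so Elena is the only person who could newly come to control Quillon.
Elena holds 89% of Auriga, so Elena controls Auriga.
Auriga holds 35% of Vireo, so Elena controls Vireo.
Elena holds 80% of Redfern, so Elena controls Redfern.
Elena holds 36% of Fennick, so Elena controls Fennick.
Auriga holds 36% of Sable, so Elena controls Sable.
In Quillon, Elena's side holds only 20%, not > 30%.
So before the transaction, Elena does not control Quillon.
After the purchase, Elena's direct stake in Thornfield rises to 7% + 36% = 43%, and Chidi's stake falls to 31%.
Elena holds 43% of Thornfield, so Elena controls Thornfield.
Auriga and Thornfield together hold 35% + 40% = 75% of Vireo, so Elena controls Vireo.
Auriga and Thornfield together hold 5% + 40% = 45% of Northlake, so Elena controls Northlake.
Vireo and Northlake together hold 20% + 40% = 60% of Quillon, so Elena controls Quillon.
Elena did not control Quillon before and does after, so the clause is triggered.

Yes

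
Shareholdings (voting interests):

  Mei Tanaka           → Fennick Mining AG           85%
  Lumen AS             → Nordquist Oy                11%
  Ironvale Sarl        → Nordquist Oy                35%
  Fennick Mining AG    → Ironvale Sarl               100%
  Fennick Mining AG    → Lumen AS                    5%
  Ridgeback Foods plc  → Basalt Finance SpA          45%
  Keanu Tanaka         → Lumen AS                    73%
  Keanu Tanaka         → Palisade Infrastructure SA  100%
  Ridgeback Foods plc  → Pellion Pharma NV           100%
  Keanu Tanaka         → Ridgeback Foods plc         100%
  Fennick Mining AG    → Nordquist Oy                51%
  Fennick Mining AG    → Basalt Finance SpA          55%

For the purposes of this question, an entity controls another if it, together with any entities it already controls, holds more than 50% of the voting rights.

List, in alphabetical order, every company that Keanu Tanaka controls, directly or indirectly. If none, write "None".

Keanu holds 100% of Ridgeback, so Keanu controls Ridgeback.
Keanu holds 73% of Lumen, so Keanu controls Lumen.
Ridgeback holds 100% of Pellion, so Keanu controls Pellion.
Keanu holds 100% of Palisade, so Keanu controls Palisade.
No other company's threshold is met.

Lumen AS, Palisade Infrastructure SA, Pellion Pharma NV, Ridgeback Foods plc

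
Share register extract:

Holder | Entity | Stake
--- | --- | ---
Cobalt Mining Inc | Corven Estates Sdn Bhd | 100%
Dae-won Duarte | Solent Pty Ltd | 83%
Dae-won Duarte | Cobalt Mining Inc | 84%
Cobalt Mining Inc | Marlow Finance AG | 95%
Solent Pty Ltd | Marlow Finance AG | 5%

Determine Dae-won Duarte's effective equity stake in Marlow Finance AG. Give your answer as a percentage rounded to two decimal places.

Dae-won reaches Marlow along 2 paths.
Via Solent: 83% × 5% = 4.15%.
Via Cobalt: 84% × 95% = 79.8%.
Total: 4.15% + 79.8% = 83.95%.

83.95%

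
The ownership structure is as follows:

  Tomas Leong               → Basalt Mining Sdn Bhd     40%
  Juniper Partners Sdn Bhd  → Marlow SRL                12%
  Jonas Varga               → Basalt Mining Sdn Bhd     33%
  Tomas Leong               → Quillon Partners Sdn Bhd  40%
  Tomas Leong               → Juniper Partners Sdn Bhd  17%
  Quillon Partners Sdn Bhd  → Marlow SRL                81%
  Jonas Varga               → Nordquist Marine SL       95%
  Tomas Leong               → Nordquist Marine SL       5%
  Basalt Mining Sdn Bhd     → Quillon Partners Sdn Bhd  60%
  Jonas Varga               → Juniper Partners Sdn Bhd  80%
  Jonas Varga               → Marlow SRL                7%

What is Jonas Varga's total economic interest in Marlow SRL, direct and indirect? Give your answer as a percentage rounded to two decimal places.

Jonas reaches Marlow along 3 paths.
Via Juniper: 80% × 12% = 9.6%.
Via Basalt → Quillon: 33% × 60% × 81% = 16.038%.
Direct stake: 7% = 7%.
Total: 9.6% + 16.038% + 7% = 32.638%.
Rounded: 32.64%.

32.64%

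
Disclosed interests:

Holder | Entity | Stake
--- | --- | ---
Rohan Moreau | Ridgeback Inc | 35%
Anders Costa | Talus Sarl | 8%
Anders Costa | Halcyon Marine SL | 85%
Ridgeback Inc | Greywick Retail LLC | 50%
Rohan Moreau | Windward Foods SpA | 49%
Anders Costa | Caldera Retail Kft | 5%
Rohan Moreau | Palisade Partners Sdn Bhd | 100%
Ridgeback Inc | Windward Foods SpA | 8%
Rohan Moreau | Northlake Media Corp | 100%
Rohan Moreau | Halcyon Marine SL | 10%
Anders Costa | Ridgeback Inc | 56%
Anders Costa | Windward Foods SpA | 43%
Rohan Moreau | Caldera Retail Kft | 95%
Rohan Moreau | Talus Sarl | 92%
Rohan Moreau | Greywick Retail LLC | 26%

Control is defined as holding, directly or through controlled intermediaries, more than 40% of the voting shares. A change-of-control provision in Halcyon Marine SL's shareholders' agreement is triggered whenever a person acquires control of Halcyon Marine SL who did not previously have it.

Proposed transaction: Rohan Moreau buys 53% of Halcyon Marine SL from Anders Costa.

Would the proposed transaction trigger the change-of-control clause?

The purchase adds only to Rohan's holdings (Anders's stake shrinks), so Rohan is the only person who could newly come to control Halcyon.
Rohan holds 92% of Talus, so Rohan controls Talus.
Rohan holds 49% of Windward, so Rohan controls Windward.
Rohan holds 95% of Caldera, so Rohan controls Caldera.
Rohan holds 100% of Palisade, so Rohan controls Palisade.
Rohan holds 100% of Northlake, so Rohan controls Northlake.
In Halcyon, Rohan's side holds only 10%, not > 40%.
So before the transaction, Rohan does not control Halcyon.
After the purchase, Rohan's direct stake in Halcyon rises to 10% + 53% = 63%, and Anders's stake falls to 32%.
Rohan holds 63% of Halcyon, so Rohan controls Halcyon.
Rohan did not control Halcyon before and does after, so the clause is triggered.

Yes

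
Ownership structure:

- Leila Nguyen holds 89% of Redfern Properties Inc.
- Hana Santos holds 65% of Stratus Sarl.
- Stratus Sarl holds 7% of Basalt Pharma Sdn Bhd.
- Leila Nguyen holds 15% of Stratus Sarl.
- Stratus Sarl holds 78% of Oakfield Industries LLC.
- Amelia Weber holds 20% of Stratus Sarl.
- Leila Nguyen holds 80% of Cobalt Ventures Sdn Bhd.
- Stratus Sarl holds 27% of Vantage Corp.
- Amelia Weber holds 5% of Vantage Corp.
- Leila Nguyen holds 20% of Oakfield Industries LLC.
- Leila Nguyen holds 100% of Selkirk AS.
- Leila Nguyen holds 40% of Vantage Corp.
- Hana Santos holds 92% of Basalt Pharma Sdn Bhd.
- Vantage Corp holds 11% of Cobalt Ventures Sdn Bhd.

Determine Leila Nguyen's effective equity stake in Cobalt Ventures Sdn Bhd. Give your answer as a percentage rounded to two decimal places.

84.85%

Leila reaches Cobalt along 3 paths.
Via Stratus → Vantage: 15% × 27% × 11% = 0.4455%.
Via Vantage: 40% × 11% = 4.4%.
Direct stake: 80% = 80%.
Total: 0.4455% + 4.4% + 80% = 84.8455%.
Rounded: 84.85%.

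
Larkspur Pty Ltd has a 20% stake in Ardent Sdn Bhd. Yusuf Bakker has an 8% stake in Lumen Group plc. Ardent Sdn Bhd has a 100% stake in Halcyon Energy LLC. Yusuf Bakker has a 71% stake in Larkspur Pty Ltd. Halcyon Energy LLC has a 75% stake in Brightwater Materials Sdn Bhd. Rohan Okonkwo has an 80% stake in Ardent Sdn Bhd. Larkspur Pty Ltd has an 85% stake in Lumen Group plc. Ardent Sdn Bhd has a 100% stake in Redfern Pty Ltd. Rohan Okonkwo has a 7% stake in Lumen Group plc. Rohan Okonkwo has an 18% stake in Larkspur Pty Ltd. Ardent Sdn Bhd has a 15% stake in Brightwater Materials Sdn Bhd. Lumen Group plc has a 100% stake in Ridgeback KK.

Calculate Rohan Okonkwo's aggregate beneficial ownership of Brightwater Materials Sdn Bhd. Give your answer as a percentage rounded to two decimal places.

Rohan reaches Brightwater along 4 paths.
Via Ardent: 80% × 15% = 12%.
Via Larkspur → Ardent: 18% × 20% × 15% = 0.54%.
Via Ardent → Halcyon: 80% × 100% × 75% = 60%.
Via Larkspur → Ardent → Halcyon: 18% × 20% × 100% × 75% = 2.7%.
Total: 12% + 0.54% + 60% + 2.7% = 75.24%.

75.24%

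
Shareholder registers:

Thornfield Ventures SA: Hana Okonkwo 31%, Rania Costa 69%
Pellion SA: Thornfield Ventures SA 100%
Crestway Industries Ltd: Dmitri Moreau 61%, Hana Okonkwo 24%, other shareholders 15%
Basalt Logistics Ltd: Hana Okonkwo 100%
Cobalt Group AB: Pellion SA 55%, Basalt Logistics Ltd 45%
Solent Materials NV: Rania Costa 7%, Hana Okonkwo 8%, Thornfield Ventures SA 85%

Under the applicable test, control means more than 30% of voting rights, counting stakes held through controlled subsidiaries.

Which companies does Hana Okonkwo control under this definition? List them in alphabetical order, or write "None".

Hana holds 31% of Thornfield, so Hana controls Thornfield.
Thornfield holds 100% of Pellion, so Hana controls Pellion.
Hana holds 100% of Basalt, so Hana controls Basalt.
Pellion and Basalt together hold 55% + 45% = 100% of Cobalt, so Hana controls Cobalt.
Hana and Thornfield together hold 8% + 85% = 93% of Solent, so Hana controls Solent.
No other company's threshold is met.

Basalt Logistics Ltd, Cobalt Group AB, Pellion SA, Solent Materials NV, Thornfield Ventures SA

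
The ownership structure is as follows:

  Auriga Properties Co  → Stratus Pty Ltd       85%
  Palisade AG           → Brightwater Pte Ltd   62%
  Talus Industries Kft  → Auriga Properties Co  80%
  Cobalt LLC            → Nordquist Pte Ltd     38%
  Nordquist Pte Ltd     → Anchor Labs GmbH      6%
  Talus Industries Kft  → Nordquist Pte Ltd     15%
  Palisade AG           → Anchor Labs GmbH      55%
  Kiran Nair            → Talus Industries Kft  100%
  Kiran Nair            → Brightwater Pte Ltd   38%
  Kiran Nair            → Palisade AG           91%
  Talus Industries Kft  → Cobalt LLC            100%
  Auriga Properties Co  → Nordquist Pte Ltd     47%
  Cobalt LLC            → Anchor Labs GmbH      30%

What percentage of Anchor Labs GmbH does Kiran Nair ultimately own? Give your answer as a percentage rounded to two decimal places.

Kiran reaches Anchor along 5 paths.
Via Talus → Cobalt: 100% × 100% × 30% = 30%.
Via Palisade: 91% × 55% = 50.05%.
Via Talus → Nordquist: 100% × 15% × 6% = 0.9%.
Via Talus → Cobalt → Nordquist: 100% × 100% × 38% × 6% = 2.28%.
Via Talus → Auriga → Nordquist: 100% × 80% × 47% × 6% = 2.256%.
Total: 30% + 50.05% + 0.9% + 2.28% + 2.256% = 85.486%.
Rounded: 85.49%.

85.49%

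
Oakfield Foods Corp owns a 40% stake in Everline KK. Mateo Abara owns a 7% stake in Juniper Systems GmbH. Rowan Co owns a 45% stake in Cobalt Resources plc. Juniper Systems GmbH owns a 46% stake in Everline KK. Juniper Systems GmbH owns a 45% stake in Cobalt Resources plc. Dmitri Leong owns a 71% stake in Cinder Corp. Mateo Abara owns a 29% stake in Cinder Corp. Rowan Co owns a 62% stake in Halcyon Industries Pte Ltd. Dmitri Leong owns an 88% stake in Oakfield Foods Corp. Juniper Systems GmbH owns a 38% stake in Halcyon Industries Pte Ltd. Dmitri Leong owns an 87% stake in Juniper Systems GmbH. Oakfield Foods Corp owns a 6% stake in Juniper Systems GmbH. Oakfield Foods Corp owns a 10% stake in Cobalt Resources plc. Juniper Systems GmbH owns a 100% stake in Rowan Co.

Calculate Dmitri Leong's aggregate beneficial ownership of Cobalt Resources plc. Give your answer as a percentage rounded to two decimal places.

91.85%

Dmitri reaches Cobalt along 5 paths.
Via Juniper: 87% × 45% = 39.15%.
Via Oakfield → Juniper: 88% × 6% × 45% = 2.376%.
Via Juniper → Rowan: 87% × 100% × 45% = 39.15%.
Via Oakfield → Juniper → Rowan: 88% × 6% × 100% × 45% = 2.376%.
Via Oakfield: 88% × 10% = 8.8%.
Total: 39.15% + 2.376% + 39.15% + 2.376% + 8.8% = 91.852%.
Rounded: 91.85%.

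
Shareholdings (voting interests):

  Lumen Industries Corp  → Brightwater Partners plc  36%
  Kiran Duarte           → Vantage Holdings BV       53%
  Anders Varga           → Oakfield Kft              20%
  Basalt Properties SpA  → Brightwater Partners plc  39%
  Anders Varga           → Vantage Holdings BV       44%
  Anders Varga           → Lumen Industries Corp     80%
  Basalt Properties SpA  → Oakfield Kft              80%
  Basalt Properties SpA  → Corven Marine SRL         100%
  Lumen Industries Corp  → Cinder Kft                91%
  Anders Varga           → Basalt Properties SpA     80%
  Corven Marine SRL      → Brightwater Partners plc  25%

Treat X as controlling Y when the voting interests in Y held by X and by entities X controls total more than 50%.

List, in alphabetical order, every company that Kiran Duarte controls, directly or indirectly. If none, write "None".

Vantage Holdings BV

Kiran holds 53% of Vantage, so Kiran controls Vantage.
No other company's threshold is met.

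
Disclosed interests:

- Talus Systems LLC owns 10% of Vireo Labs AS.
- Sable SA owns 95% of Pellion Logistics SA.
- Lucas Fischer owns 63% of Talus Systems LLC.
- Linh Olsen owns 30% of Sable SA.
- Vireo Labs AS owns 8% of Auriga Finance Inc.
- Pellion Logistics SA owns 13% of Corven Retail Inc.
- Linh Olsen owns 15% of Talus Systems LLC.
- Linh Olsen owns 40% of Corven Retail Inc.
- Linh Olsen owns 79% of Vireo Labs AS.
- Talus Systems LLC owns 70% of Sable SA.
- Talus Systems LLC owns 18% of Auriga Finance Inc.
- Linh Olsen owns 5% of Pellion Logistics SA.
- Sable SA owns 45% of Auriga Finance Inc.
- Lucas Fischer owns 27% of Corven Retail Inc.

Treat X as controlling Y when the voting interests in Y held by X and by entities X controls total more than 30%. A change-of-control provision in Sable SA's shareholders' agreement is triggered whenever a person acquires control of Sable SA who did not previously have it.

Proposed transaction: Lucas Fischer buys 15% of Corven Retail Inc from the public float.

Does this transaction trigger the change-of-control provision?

No

The purchase changes only Lucas's holdings, so Lucas is the only person who could newly come to control Sable.
Lucas holds 63% of Talus, so Lucas controls Talus.
Talus holds 70% of Sable, so Lucas controls Sable.
So Lucas already controls Sable before the transaction.
After the purchase, Lucas's direct stake in Corven rises to 27% + 15% = 42%.
Lucas controlled Sable already, so this is not a new person acquiring control; every other person's position is unchanged or reduced.
No new person acquires control, so the clause is not triggered.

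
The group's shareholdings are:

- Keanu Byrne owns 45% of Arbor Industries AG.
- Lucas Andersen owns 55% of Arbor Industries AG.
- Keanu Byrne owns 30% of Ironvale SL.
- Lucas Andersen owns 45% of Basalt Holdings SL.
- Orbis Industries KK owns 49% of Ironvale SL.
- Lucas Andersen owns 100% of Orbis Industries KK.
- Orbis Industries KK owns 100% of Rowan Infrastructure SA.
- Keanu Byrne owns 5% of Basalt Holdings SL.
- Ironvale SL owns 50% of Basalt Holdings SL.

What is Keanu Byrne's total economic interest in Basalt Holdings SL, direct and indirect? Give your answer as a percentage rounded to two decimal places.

20.00%

Keanu reaches Basalt along 2 paths.
Direct stake: 5% = 5%.
Via Ironvale: 30% × 50% = 15%.
Total: 5% + 15% = 20%.
Rounded: 20.00%.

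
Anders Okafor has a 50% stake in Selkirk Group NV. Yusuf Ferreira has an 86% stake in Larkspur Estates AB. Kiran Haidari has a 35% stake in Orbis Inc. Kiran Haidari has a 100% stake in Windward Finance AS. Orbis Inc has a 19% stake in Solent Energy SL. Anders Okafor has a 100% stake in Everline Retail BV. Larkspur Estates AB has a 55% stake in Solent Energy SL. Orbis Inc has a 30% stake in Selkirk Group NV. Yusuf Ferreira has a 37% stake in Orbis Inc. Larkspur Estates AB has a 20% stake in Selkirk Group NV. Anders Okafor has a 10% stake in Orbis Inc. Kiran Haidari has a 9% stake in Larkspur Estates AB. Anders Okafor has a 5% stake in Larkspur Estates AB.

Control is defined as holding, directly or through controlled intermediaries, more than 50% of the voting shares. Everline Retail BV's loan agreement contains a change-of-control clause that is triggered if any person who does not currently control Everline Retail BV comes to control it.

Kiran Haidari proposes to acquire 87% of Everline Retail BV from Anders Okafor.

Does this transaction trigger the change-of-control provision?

The purchase adds only to Kiran's holdings (Anders's stake shrinks), so Kiran is the only person who could newly come to control Everline.
Kiran holds 100% of Windward, so Kiran controls Windward.
Neither Kiran nor any entity Kiran controls holds any voting interest in Everline.
So before the transaction, Kiran does not control Everline.
After the purchase, Kiran holds 87% of Everline directly, and Anders's stake falls to 13%.
Kiran holds 87% of Everline, so Kiran controls Everline.
Kiran did not control Everline before and does after, so the clause is triggered.

Yes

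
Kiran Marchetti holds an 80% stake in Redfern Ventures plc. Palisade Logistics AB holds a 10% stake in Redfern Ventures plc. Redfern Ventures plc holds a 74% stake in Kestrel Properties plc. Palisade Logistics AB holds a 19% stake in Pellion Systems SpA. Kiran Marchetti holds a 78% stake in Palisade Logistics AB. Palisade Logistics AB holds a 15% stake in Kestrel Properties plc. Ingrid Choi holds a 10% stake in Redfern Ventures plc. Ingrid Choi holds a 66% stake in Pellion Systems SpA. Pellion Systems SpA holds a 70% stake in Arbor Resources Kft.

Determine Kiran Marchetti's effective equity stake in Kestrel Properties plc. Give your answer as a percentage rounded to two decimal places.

76.67%

Kiran reaches Kestrel along 3 paths.
Via Palisade: 78% × 15% = 11.7%.
Via Palisade → Redfern: 78% × 10% × 74% = 5.772%.
Via Redfern: 80% × 74% = 59.2%.
Total: 11.7% + 5.772% + 59.2% = 76.672%.
Rounded: 76.67%.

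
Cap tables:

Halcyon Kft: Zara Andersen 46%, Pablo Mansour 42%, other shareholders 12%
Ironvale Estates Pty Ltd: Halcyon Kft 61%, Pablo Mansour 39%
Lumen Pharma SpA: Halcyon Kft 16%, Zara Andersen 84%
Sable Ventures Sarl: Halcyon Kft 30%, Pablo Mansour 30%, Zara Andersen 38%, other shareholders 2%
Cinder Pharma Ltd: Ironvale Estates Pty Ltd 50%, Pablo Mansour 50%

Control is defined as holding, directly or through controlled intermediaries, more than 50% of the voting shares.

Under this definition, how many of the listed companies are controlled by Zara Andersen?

1

Zara holds 84% of Lumen, so Zara controls Lumen.
No other company's threshold is met.
Zara controls 1 company.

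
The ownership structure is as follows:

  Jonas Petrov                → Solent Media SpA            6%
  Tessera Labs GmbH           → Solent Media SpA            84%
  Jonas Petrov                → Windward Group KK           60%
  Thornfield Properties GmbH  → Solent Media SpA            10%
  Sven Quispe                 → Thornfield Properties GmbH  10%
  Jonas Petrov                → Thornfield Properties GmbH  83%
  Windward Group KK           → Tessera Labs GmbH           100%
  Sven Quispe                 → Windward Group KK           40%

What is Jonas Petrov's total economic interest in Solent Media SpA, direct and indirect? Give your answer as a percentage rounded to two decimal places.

Jonas reaches Solent along 3 paths.
Direct stake: 6% = 6%.
Via Windward → Tessera: 60% × 100% × 84% = 50.4%.
Via Thornfield: 83% × 10% = 8.3%.
Total: 6% + 50.4% + 8.3% = 64.7%.
Rounded: 64.70%.

64.70%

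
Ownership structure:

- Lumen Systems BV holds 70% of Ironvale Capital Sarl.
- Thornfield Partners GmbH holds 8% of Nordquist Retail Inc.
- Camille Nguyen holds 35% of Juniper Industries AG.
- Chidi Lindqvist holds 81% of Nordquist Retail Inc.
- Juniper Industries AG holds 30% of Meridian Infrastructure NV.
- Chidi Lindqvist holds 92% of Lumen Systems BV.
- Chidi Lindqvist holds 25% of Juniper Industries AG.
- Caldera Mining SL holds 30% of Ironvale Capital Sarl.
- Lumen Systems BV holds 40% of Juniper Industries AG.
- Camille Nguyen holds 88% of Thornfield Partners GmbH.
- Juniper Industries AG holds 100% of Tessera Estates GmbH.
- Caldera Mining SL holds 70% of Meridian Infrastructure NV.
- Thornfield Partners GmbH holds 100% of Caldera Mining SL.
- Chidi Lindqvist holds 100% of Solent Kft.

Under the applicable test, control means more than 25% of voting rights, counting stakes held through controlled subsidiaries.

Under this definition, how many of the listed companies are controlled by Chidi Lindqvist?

Chidi holds 100% of Solent, so Chidi controls Solent.
Chidi holds 92% of Lumen, so Chidi controls Lumen.
Lumen and Chidi together hold 40% + 25% = 65% of Juniper, so Chidi controls Juniper.
Chidi holds 81% of Nordquist, so Chidi controls Nordquist.
Lumen holds 70% of Ironvale, so Chidi controls Ironvale.
Juniper holds 30% of Meridian, so Chidi controls Meridian.
Juniper holds 100% of Tessera, so Chidi controls Tessera.
No other company's threshold is met.
Chidi controls 7 companies.

7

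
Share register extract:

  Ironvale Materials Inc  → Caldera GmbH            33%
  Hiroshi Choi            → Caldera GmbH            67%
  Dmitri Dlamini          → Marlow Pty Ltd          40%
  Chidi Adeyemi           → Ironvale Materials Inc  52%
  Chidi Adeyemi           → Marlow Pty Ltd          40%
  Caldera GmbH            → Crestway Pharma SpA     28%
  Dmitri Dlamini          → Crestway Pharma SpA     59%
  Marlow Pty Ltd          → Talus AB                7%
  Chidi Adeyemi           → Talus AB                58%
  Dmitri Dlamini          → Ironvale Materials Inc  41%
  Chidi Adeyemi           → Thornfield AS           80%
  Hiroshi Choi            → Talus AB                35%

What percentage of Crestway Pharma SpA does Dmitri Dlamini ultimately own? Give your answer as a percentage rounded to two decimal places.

62.79%

Dmitri reaches Crestway along 2 paths.
Via Ironvale → Caldera: 41% × 33% × 28% = 3.7884%.
Direct stake: 59% = 59%.
Total: 3.7884% + 59% = 62.7884%.
Rounded: 62.79%.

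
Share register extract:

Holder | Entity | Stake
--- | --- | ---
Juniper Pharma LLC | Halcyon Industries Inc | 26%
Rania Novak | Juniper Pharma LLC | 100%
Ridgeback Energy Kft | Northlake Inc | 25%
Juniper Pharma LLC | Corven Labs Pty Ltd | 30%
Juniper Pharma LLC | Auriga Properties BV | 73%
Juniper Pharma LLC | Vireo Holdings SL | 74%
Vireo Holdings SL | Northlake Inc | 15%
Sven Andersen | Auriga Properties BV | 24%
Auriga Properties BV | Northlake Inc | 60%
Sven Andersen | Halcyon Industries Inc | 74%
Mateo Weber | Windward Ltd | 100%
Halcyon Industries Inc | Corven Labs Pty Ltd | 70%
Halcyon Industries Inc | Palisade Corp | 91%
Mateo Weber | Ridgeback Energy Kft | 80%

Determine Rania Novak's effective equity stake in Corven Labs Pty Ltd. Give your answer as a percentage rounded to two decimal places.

48.20%

Rania reaches Corven along 2 paths.
Via Juniper → Halcyon: 100% × 26% × 70% = 18.2%.
Via Juniper: 100% × 30% = 30%.
Total: 18.2% + 30% = 48.2%.
Rounded: 48.20%.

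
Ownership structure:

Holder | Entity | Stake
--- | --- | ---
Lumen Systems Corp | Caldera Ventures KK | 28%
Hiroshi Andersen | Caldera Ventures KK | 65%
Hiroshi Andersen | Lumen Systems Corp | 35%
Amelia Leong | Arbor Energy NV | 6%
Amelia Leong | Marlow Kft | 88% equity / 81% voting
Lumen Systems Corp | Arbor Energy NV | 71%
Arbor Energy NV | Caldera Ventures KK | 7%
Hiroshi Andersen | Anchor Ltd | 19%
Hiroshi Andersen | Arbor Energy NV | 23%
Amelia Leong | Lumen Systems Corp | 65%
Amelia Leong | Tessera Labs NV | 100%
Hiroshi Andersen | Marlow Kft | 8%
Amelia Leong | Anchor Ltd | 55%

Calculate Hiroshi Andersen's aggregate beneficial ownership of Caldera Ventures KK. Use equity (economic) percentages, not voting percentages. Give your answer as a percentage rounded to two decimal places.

Hiroshi reaches Caldera along 4 paths.
Direct stake: 65% = 65%.
Via Lumen: 35% × 28% = 9.8%.
Via Arbor: 23% × 7% = 1.61%.
Via Lumen → Arbor: 35% × 71% × 7% = 1.7395%.
Total: 65% + 9.8% + 1.61% + 1.7395% = 78.1495%.
Rounded: 78.15%.

78.15%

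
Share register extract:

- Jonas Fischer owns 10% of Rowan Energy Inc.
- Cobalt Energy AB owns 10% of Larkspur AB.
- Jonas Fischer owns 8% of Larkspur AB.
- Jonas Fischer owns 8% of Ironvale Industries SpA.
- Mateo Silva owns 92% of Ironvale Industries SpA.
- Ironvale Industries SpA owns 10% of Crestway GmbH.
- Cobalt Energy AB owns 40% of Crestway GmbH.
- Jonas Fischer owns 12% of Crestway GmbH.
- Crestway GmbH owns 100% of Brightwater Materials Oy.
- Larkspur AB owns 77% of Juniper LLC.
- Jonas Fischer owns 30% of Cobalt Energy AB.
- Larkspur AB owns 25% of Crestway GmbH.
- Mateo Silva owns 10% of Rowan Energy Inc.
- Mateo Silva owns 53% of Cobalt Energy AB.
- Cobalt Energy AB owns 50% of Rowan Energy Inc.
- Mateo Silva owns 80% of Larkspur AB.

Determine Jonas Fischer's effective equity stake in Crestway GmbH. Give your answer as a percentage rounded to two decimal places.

27.55%

Jonas reaches Crestway along 5 paths.
Via Larkspur: 8% × 25% = 2%.
Via Cobalt → Larkspur: 30% × 10% × 25% = 0.75%.
Via Ironvale: 8% × 10% = 0.8%.
Via Cobalt: 30% × 40% = 12%.
Direct stake: 12% = 12%.
Total: 2% + 0.75% + 0.8% + 12% + 12% = 27.55%.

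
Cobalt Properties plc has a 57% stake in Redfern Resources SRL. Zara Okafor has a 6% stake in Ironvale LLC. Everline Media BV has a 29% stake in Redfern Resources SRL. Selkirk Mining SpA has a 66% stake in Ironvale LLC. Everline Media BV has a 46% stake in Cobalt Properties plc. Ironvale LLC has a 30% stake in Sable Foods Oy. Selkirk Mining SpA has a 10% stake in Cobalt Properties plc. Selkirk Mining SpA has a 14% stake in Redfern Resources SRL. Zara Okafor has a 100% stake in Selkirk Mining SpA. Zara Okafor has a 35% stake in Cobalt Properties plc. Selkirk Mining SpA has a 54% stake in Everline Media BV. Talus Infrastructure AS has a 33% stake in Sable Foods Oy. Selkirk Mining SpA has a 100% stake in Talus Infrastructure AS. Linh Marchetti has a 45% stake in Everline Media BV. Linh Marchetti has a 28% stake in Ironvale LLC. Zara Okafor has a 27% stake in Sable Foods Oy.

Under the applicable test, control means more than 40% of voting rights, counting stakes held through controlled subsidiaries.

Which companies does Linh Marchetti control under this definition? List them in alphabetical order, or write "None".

Linh holds 45% of Everline, so Linh controls Everline.
Everline holds 46% of Cobalt, so Linh controls Cobalt.
Cobalt and Everline together hold 57% + 29% = 86% of Redfern, so Linh controls Redfern.
No other company's threshold is met.

Cobalt Properties plc, Everline Media BV, Redfern Resources SRL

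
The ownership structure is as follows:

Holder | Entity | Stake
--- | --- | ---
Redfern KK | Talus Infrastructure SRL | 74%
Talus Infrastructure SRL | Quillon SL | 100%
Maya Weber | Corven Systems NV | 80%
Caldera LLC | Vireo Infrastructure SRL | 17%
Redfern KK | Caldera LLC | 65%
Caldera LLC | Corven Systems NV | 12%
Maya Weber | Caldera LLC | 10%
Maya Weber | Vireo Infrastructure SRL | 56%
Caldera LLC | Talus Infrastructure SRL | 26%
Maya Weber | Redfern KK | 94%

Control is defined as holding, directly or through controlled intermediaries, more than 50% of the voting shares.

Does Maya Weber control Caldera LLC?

Maya holds 94% of Redfern, so Maya controls Redfern.
Redfern and Maya together hold 65% + 10% = 75% of Caldera, so Maya controls Caldera.

Yes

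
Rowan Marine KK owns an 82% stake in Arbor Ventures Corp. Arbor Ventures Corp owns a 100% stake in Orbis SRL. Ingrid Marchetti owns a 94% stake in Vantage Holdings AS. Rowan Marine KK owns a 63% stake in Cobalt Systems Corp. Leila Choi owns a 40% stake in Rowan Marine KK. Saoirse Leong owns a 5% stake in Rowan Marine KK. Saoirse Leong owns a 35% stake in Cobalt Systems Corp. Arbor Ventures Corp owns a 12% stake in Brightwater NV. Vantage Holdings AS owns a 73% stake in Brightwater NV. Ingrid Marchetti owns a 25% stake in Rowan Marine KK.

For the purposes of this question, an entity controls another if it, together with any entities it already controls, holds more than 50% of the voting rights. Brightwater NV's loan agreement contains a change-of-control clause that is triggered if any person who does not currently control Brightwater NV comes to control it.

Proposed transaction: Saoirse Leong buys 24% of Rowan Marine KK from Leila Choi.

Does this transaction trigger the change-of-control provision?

No

The purchase adds only to Saoirse's holdings (Leila's stake shrinks), so Saoirse is the only person who could newly come to control Brightwater.
Saoirse's largest direct stake is 35% in Cobalt, which does not meet the threshold, so Saoirse controls no company.
Neither Saoirse nor any entity Saoirse controls holds any voting interest in Brightwater.
So before the transaction, Saoirse does not control Brightwater.
After the purchase, Saoirse's direct stake in Rowan rises to 5% + 24% = 29%, and Leila's stake falls to 16%.
Saoirse's side now holds 29% of Rowan, not > 50%, so Saoirse still does not control Rowan.
After the transaction, neither Saoirse nor any entity Saoirse controls holds a voting interest in Brightwater, so Saoirse still does not control it.
No new person acquires control, so the clause is not triggered.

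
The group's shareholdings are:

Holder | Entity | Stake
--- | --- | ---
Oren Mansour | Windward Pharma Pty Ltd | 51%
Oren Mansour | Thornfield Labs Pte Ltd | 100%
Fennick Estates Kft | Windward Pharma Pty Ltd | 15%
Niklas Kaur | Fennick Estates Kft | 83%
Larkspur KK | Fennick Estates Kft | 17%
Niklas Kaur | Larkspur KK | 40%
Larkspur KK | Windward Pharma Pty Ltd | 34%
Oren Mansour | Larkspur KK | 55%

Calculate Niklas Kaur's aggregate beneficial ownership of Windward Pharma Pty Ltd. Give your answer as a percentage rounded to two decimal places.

27.07%

Niklas reaches Windward along 3 paths.
Via Fennick: 83% × 15% = 12.45%.
Via Larkspur → Fennick: 40% × 17% × 15% = 1.02%.
Via Larkspur: 40% × 34% = 13.6%.
Total: 12.45% + 1.02% + 13.6% = 27.07%.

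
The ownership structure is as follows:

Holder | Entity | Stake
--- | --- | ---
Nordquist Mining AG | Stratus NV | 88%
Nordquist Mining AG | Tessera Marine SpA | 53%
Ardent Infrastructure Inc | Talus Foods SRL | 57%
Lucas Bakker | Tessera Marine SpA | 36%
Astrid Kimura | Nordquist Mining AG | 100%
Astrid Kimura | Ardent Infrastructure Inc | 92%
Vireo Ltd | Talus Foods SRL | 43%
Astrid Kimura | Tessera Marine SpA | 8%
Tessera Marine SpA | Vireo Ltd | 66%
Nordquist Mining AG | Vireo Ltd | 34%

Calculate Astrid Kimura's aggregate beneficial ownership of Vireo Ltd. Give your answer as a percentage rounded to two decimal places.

74.26%

Astrid reaches Vireo along 3 paths.
Via Nordquist → Tessera: 100% × 53% × 66% = 34.98%.
Via Tessera: 8% × 66% = 5.28%.
Via Nordquist: 100% × 34% = 34%.
Total: 34.98% + 5.28% + 34% = 74.26%.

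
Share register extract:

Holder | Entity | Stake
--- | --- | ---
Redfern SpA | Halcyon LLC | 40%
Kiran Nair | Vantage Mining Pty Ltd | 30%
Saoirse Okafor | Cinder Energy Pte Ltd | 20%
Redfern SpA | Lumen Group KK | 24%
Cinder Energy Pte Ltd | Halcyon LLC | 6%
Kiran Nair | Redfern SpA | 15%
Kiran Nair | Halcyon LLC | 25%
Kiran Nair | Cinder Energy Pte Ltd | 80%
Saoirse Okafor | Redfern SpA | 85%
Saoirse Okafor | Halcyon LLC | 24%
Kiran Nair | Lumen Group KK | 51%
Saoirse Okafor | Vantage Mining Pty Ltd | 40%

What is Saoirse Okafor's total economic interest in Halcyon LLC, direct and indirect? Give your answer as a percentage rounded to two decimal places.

59.20%

Saoirse reaches Halcyon along 3 paths.
Via Redfern: 85% × 40% = 34%.
Direct stake: 24% = 24%.
Via Cinder: 20% × 6% = 1.2%.
Total: 34% + 24% + 1.2% = 59.2%.
Rounded: 59.20%.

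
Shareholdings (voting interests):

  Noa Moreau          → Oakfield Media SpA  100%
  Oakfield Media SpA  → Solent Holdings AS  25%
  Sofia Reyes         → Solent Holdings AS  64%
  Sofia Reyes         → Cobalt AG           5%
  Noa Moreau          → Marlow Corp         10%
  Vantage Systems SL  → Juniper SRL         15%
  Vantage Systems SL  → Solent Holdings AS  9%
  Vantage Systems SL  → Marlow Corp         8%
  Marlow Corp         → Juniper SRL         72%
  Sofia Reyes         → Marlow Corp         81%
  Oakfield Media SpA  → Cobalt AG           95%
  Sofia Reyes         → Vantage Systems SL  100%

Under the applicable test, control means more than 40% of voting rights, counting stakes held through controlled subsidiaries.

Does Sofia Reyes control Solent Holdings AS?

Sofia holds 100% of Vantage, so Sofia controls Vantage.
Vantage and Sofia together hold 9% + 64% = 73% of Solent, so Sofia controls Solent.

Yes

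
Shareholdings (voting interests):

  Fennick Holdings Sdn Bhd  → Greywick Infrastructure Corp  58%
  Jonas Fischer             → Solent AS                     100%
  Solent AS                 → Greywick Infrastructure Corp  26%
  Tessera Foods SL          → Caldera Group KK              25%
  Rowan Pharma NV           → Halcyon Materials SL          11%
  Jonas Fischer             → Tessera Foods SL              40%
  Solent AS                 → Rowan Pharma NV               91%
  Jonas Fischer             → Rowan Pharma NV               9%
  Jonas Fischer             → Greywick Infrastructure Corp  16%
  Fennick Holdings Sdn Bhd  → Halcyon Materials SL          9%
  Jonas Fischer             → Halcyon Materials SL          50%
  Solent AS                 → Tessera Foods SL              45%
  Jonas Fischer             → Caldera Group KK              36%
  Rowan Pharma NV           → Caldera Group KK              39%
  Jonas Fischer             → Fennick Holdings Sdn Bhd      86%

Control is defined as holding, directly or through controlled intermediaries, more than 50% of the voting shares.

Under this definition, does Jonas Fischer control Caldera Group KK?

Yes

Jonas holds 100% of Solent, so Jonas controls Solent.
Jonas and Solent together hold 40% + 45% = 85% of Tessera, so Jonas controls Tessera.
Jonas and Solent together hold 9% + 91% = 100% of Rowan, so Jonas controls Rowan.
Rowan and Jonas and Tessera together hold 39% + 36% + 25% = 100% of Caldera, so Jonas controls Caldera.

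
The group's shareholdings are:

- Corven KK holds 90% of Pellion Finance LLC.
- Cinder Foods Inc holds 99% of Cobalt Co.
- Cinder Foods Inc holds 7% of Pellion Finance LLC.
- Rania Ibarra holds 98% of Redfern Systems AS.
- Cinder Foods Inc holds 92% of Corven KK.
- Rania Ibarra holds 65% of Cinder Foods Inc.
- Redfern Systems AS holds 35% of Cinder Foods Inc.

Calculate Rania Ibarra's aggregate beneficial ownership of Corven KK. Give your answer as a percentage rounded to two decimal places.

91.36%

Rania reaches Corven along 2 paths.
Via Cinder: 65% × 92% = 59.8%.
Via Redfern → Cinder: 98% × 35% × 92% = 31.556%.
Total: 59.8% + 31.556% = 91.356%.
Rounded: 91.36%.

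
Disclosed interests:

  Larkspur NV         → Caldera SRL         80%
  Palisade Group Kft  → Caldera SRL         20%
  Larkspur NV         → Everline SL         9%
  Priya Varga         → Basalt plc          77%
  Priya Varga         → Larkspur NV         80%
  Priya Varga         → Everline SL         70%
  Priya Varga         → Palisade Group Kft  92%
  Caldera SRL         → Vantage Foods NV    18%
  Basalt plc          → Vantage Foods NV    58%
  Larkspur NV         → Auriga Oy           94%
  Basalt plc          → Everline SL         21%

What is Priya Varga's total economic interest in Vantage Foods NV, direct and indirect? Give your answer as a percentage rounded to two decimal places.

59.49%

Priya reaches Vantage along 3 paths.
Via Basalt: 77% × 58% = 44.66%.
Via Palisade → Caldera: 92% × 20% × 18% = 3.312%.
Via Larkspur → Caldera: 80% × 80% × 18% = 11.52%.
Total: 44.66% + 3.312% + 11.52% = 59.492%.
Rounded: 59.49%.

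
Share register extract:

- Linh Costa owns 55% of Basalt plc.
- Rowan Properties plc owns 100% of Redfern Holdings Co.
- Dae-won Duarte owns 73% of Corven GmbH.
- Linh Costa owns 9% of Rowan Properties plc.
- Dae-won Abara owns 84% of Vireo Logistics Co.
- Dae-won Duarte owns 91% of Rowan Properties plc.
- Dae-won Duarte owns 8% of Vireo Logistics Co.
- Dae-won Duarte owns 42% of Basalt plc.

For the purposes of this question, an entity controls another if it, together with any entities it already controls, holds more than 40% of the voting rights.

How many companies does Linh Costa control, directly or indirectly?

Linh holds 55% of Basalt, so Linh controls Basalt.
No other company's threshold is met.
Linh controls 1 company.

1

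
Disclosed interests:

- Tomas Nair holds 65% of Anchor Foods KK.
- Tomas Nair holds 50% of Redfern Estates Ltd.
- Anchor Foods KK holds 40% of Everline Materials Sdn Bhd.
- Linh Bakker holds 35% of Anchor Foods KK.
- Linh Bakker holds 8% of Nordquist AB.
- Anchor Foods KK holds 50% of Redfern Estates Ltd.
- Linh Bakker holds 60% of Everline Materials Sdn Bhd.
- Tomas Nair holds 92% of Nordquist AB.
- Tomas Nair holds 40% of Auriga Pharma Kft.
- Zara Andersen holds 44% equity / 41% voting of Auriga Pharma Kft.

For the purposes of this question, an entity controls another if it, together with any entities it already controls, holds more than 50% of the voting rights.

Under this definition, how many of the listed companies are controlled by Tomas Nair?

3

Tomas holds 65% of Anchor, so Tomas controls Anchor.
Tomas holds 92% of Nordquist, so Tomas controls Nordquist.
Anchor and Tomas together hold 50% + 50% = 100% of Redfern, so Tomas controls Redfern.
No other company's threshold is met.
Tomas controls 3 companies.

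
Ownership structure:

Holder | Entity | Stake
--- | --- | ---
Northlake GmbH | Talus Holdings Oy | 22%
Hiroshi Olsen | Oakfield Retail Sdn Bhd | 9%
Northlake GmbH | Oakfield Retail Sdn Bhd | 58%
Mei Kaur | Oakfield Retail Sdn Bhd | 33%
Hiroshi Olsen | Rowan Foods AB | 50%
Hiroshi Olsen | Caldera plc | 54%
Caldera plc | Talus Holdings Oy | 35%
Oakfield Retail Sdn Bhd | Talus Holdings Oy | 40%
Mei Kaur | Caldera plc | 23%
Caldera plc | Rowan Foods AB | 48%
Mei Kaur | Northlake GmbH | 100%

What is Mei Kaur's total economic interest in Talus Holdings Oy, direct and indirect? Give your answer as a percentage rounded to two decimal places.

66.45%

Mei reaches Talus along 4 paths.
Via Northlake: 100% × 22% = 22%.
Via Caldera: 23% × 35% = 8.05%.
Via Oakfield: 33% × 40% = 13.2%.
Via Northlake → Oakfield: 100% × 58% × 40% = 23.2%.
Total: 22% + 8.05% + 13.2% + 23.2% = 66.45%.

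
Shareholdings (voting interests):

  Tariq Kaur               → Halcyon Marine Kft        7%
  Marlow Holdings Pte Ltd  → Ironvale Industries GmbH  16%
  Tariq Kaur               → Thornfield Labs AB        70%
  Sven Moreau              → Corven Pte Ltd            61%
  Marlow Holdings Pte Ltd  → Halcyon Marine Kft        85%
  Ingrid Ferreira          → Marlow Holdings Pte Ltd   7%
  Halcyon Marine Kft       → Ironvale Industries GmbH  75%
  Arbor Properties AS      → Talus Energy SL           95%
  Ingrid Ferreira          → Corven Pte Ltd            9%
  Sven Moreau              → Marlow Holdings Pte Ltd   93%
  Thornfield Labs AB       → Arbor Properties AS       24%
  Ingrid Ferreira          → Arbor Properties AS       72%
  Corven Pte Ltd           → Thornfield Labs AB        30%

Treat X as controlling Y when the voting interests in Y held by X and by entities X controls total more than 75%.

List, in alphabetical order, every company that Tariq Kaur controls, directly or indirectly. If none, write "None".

Tariq's largest direct stake is 70% in Thornfield, which does not meet the threshold.

None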